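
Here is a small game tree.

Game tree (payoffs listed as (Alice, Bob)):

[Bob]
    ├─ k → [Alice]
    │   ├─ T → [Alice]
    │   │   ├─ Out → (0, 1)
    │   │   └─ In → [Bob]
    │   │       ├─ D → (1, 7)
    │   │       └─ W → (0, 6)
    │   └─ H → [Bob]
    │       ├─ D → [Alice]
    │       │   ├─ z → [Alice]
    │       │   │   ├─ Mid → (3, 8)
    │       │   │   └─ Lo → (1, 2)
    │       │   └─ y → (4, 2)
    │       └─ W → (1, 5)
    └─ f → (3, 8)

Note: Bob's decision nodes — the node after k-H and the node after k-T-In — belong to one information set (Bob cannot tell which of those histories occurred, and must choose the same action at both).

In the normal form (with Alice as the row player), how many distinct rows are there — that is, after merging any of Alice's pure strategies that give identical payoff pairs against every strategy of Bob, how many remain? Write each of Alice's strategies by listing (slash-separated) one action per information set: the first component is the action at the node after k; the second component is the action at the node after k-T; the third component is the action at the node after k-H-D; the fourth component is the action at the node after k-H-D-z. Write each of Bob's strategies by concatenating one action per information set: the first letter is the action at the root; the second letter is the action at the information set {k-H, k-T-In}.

Alice has 16 pure strategies: T/Out/z/Mid, T/Out/z/Lo, T/Out/y/Mid, T/Out/y/Lo, T/In/z/Mid, T/In/z/Lo, T/In/y/Mid, T/In/y/Lo, H/Out/z/Mid, H/Out/z/Lo, H/Out/y/Mid, H/Out/y/Lo, H/In/z/Mid, H/In/z/Lo, H/In/y/Mid, H/In/y/Lo. Columns: kD, kW, fD, fW.
{T/Out/z/Mid, T/Out/z/Lo, T/Out/y/Mid, T/Out/y/Lo} → row (0,1) (0,1) (3,8) (3,8)
{T/In/z/Mid, T/In/z/Lo, T/In/y/Mid, T/In/y/Lo} → row (1,7) (0,6) (3,8) (3,8)
{H/Out/z/Mid, H/In/z/Mid} → row (3,8) (1,5) (3,8) (3,8)
{H/Out/z/Lo, H/In/z/Lo} → row (1,2) (1,5) (3,8) (3,8)
{H/Out/y/Mid, H/Out/y/Lo, H/In/y/Mid, H/In/y/Lo} → row (4,2) (1,5) (3,8) (3,8)
That's 5 distinct rows out of 16 strategies.

5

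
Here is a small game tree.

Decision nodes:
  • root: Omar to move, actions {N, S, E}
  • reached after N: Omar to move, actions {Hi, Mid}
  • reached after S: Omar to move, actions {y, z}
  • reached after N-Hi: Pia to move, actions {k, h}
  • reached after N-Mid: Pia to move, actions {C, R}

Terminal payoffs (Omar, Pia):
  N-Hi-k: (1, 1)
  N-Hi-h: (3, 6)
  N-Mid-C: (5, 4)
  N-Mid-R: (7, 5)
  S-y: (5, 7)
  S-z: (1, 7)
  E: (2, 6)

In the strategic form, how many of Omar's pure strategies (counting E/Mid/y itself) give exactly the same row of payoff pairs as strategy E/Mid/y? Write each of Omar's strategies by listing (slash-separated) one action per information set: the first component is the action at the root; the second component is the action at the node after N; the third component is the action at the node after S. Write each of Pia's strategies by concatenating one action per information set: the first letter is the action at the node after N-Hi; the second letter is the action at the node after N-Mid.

4

Row for E/Mid/y (columns kC, kR, hC, hR): (2,6) (2,6) (2,6) (2,6).
Under E/Mid/y, Omar's choice at the node after N and at the node after S can never be reached regardless of what Pia does, so varying those choices leaves every outcome unchanged.
Holding the reachable choices fixed and varying the unreachable ones freely already gives 2 × 2 = 4 equivalent strategies.
No other strategy reproduces this row, so those 4 are the full class: E/Hi/y, E/Hi/z, E/Mid/y, E/Mid/z.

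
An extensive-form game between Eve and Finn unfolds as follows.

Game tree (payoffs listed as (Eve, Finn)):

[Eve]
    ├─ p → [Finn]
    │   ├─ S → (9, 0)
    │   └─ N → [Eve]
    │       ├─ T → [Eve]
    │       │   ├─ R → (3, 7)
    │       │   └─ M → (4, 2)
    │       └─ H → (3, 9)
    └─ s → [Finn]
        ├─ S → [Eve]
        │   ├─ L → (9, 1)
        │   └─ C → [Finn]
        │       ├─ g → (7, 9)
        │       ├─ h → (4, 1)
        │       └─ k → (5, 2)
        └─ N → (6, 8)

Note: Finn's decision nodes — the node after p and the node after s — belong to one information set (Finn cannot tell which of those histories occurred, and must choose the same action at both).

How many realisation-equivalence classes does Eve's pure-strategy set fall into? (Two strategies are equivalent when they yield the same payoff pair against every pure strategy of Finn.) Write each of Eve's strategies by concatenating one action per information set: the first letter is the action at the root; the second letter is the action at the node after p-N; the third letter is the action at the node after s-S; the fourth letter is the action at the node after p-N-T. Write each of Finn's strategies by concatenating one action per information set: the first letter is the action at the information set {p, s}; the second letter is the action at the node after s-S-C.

5

Eve has 16 pure strategies: pTLR, pTLM, pTCR, pTCM, pHLR, pHLM, pHCR, pHCM, sTLR, sTLM, sTCR, sTCM, sHLR, sHLM, sHCR, sHCM. Columns: Sg, Sh, Sk, Ng, Nh, Nk.
{pTLR, pTCR} → row (9,0) (9,0) (9,0) (3,7) (3,7) (3,7)
{pTLM, pTCM} → row (9,0) (9,0) (9,0) (4,2) (4,2) (4,2)
{pHLR, pHLM, pHCR, pHCM} → row (9,0) (9,0) (9,0) (3,9) (3,9) (3,9)
{sTLR, sTLM, sHLR, sHLM} → row (9,1) (9,1) (9,1) (6,8) (6,8) (6,8)
{sTCR, sTCM, sHCR, sHCM} → row (7,9) (4,1) (5,2) (6,8) (6,8) (6,8)
That's 5 distinct rows out of 16 strategies.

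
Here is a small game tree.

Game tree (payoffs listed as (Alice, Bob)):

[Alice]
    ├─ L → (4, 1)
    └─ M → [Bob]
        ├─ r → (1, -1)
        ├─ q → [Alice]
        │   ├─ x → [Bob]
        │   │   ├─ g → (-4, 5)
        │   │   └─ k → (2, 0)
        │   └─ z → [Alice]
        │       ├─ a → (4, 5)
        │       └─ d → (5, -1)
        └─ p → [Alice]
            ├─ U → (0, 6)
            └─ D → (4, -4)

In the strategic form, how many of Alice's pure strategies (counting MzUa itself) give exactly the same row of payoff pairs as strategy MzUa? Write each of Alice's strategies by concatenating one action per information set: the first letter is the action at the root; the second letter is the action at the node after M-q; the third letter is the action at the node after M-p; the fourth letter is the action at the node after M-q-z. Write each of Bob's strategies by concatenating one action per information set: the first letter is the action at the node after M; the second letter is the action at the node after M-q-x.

Row for MzUa (columns rg, rk, qg, qk, pg, pk): (1,-1) (1,-1) (4,5) (4,5) (0,6) (0,6).
Every one of Alice's information sets is on the play path for some reply by Bob when Alice follows MzUa.
Changing the action at any of them therefore changes at least one column, so only MzUa itself gives this row.

1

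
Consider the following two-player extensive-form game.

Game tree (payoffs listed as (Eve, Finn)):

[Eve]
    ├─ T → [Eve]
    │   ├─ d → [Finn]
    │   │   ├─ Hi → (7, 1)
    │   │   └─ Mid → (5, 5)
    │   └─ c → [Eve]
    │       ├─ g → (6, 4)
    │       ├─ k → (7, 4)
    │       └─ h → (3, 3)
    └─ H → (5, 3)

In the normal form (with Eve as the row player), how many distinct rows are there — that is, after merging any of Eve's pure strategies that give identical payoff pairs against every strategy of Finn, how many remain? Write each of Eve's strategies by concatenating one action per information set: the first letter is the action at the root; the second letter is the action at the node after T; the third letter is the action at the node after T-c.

5

Eve has 12 pure strategies: Tdg, Tdk, Tdh, Tcg, Tck, Tch, Hdg, Hdk, Hdh, Hcg, Hck, Hch. Columns: Hi, Mid.
{Tdg, Tdk, Tdh} → row (7,1) (5,5)
{Tcg} → row (6,4) (6,4)
{Tck} → row (7,4) (7,4)
{Tch} → row (3,3) (3,3)
{Hdg, Hdk, Hdh, Hcg, Hck, Hch} → row (5,3) (5,3)
That's 5 distinct rows out of 12 strategies.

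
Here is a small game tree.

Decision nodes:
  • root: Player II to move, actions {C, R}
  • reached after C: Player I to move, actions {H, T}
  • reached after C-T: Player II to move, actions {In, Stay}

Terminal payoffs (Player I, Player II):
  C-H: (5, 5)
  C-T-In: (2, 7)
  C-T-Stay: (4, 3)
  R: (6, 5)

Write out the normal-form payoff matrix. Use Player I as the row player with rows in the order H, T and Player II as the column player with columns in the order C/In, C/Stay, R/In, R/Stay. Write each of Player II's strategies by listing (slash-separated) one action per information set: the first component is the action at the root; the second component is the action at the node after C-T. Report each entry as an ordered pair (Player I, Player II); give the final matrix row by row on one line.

H: (5,5) (5,5) (6,5) (6,5) | T: (2,7) (4,3) (6,5) (6,5)

Row H: C/In→(5,5), C/Stay→(5,5), R/In→(6,5), R/Stay→(6,5)
Row T: C/In→(2,7), C/Stay→(4,3), R/In→(6,5), R/Stay→(6,5)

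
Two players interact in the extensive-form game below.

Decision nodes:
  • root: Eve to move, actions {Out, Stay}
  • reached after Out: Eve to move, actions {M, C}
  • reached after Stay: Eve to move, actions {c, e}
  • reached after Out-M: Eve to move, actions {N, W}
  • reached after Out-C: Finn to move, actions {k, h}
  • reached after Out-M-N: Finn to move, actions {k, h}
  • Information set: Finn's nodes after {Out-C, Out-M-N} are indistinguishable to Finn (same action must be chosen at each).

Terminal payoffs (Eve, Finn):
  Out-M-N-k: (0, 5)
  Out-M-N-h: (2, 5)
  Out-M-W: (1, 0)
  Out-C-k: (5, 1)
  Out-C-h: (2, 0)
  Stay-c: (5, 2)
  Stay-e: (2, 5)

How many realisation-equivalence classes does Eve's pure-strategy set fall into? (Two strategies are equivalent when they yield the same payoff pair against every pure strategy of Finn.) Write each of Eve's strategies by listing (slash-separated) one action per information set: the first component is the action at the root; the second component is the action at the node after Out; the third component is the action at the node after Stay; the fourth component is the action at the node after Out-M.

Eve has 16 pure strategies: Out/M/c/N, Out/M/c/W, Out/M/e/N, Out/M/e/W, Out/C/c/N, Out/C/c/W, Out/C/e/N, Out/C/e/W, Stay/M/c/N, Stay/M/c/W, Stay/M/e/N, Stay/M/e/W, Stay/C/c/N, Stay/C/c/W, Stay/C/e/N, Stay/C/e/W. Columns: k, h.
{Out/M/c/N, Out/M/e/N} → row (0,5) (2,5)
{Out/M/c/W, Out/M/e/W} → row (1,0) (1,0)
{Out/C/c/N, Out/C/c/W, Out/C/e/N, Out/C/e/W} → row (5,1) (2,0)
{Stay/M/c/N, Stay/M/c/W, Stay/C/c/N, Stay/C/c/W} → row (5,2) (5,2)
{Stay/M/e/N, Stay/M/e/W, Stay/C/e/N, Stay/C/e/W} → row (2,5) (2,5)
That's 5 distinct rows out of 16 strategies.

5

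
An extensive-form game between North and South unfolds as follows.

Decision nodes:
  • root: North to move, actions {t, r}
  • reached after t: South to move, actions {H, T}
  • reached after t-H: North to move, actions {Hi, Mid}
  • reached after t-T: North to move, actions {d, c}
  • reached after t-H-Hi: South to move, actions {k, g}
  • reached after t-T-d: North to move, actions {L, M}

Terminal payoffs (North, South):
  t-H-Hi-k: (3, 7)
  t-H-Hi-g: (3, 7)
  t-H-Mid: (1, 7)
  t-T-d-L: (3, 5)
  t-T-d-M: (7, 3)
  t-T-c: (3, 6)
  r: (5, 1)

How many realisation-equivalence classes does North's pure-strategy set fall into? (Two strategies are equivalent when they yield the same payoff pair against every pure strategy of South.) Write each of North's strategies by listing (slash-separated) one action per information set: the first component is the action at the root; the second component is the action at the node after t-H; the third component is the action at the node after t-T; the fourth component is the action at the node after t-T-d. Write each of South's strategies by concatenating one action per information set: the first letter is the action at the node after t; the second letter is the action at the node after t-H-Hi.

North has 16 pure strategies: t/Hi/d/L, t/Hi/d/M, t/Hi/c/L, t/Hi/c/M, t/Mid/d/L, t/Mid/d/M, t/Mid/c/L, t/Mid/c/M, r/Hi/d/L, r/Hi/d/M, r/Hi/c/L, r/Hi/c/M, r/Mid/d/L, r/Mid/d/M, r/Mid/c/L, r/Mid/c/M. Columns: Hk, Hg, Tk, Tg.
{t/Hi/d/L} → row (3,7) (3,7) (3,5) (3,5)
{t/Hi/d/M} → row (3,7) (3,7) (7,3) (7,3)
{t/Hi/c/L, t/Hi/c/M} → row (3,7) (3,7) (3,6) (3,6)
{t/Mid/d/L} → row (1,7) (1,7) (3,5) (3,5)
{t/Mid/d/M} → row (1,7) (1,7) (7,3) (7,3)
{t/Mid/c/L, t/Mid/c/M} → row (1,7) (1,7) (3,6) (3,6)
{r/Hi/d/L, r/Hi/d/M, r/Hi/c/L, r/Hi/c/M, r/Mid/d/L, r/Mid/d/M, r/Mid/c/L, r/Mid/c/M} → row (5,1) (5,1) (5,1) (5,1)
That's 7 distinct rows out of 16 strategies.

7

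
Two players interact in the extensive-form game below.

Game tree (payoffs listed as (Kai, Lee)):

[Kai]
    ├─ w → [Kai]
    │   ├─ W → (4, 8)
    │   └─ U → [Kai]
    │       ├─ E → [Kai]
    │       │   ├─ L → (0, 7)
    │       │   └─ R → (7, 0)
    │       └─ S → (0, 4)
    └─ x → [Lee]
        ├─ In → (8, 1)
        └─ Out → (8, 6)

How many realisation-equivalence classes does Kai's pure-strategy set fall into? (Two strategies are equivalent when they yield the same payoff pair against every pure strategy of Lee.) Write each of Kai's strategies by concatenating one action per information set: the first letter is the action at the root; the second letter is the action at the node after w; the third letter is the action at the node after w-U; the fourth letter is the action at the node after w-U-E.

5

Kai has 16 pure strategies: wWEL, wWER, wWSL, wWSR, wUEL, wUER, wUSL, wUSR, xWEL, xWER, xWSL, xWSR, xUEL, xUER, xUSL, xUSR. Columns: In, Out.
{wWEL, wWER, wWSL, wWSR} → row (4,8) (4,8)
{wUEL} → row (0,7) (0,7)
{wUER} → row (7,0) (7,0)
{wUSL, wUSR} → row (0,4) (0,4)
{xWEL, xWER, xWSL, xWSR, xUEL, xUER, xUSL, xUSR} → row (8,1) (8,6)
That's 5 distinct rows out of 16 strategies.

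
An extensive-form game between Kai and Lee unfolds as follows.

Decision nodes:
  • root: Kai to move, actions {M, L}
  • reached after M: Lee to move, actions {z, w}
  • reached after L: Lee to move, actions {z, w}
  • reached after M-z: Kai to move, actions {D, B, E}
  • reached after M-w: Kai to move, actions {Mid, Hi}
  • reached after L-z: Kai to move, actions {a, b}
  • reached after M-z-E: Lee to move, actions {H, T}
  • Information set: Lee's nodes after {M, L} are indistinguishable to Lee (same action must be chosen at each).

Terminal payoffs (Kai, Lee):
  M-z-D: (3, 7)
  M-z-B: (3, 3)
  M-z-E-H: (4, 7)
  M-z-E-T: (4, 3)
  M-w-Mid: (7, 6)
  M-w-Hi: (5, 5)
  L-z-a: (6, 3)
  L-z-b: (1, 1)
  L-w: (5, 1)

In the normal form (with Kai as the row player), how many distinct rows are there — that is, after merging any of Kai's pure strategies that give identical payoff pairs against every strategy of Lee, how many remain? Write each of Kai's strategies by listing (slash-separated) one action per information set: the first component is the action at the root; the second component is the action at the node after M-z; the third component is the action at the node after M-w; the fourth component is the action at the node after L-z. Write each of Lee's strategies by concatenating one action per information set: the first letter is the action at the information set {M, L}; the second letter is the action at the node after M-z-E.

8

Kai has 24 pure strategies: M/D/Mid/a, M/D/Mid/b, M/D/Hi/a, M/D/Hi/b, M/B/Mid/a, M/B/Mid/b, M/B/Hi/a, M/B/Hi/b, M/E/Mid/a, M/E/Mid/b, M/E/Hi/a, M/E/Hi/b, L/D/Mid/a, L/D/Mid/b, L/D/Hi/a, L/D/Hi/b, L/B/Mid/a, L/B/Mid/b, L/B/Hi/a, L/B/Hi/b, L/E/Mid/a, L/E/Mid/b, L/E/Hi/a, L/E/Hi/b. Columns: zH, zT, wH, wT.
{M/D/Mid/a, M/D/Mid/b} → row (3,7) (3,7) (7,6) (7,6)
{M/D/Hi/a, M/D/Hi/b} → row (3,7) (3,7) (5,5) (5,5)
{M/B/Mid/a, M/B/Mid/b} → row (3,3) (3,3) (7,6) (7,6)
{M/B/Hi/a, M/B/Hi/b} → row (3,3) (3,3) (5,5) (5,5)
{M/E/Mid/a, M/E/Mid/b} → row (4,7) (4,3) (7,6) (7,6)
{M/E/Hi/a, M/E/Hi/b} → row (4,7) (4,3) (5,5) (5,5)
{L/D/Mid/a, L/D/Hi/a, L/B/Mid/a, L/B/Hi/a, L/E/Mid/a, L/E/Hi/a} → row (6,3) (6,3) (5,1) (5,1)
{L/D/Mid/b, L/D/Hi/b, L/B/Mid/b, L/B/Hi/b, L/E/Mid/b, L/E/Hi/b} → row (1,1) (1,1) (5,1) (5,1)
That's 8 distinct rows out of 24 strategies.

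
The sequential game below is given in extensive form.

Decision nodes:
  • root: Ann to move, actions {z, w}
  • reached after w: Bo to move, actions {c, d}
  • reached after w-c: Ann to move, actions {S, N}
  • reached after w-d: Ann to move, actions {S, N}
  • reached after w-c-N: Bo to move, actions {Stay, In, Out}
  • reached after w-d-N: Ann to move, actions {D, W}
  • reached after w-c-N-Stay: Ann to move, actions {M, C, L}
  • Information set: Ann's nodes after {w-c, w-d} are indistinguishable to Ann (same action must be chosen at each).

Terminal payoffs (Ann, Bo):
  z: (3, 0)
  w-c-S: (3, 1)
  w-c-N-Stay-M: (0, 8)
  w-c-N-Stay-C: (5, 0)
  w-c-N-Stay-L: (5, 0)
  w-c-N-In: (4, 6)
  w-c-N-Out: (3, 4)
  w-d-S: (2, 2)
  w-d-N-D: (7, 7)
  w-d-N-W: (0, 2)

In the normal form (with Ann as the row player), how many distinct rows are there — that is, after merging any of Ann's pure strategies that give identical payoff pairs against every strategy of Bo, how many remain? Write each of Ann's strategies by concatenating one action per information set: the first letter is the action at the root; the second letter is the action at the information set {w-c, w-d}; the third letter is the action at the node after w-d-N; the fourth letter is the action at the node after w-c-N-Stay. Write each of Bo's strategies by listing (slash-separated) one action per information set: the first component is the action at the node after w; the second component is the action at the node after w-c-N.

Ann has 24 pure strategies: zSDM, zSDC, zSDL, zSWM, zSWC, zSWL, zNDM, zNDC, zNDL, zNWM, zNWC, zNWL, wSDM, wSDC, wSDL, wSWM, wSWC, wSWL, wNDM, wNDC, wNDL, wNWM, wNWC, wNWL. Columns: c/Stay, c/In, c/Out, d/Stay, d/In, d/Out.
{zSDM, zSDC, zSDL, zSWM, zSWC, zSWL, zNDM, zNDC, zNDL, zNWM, zNWC, zNWL} → row (3,0) (3,0) (3,0) (3,0) (3,0) (3,0)
{wSDM, wSDC, wSDL, wSWM, wSWC, wSWL} → row (3,1) (3,1) (3,1) (2,2) (2,2) (2,2)
{wNDM} → row (0,8) (4,6) (3,4) (7,7) (7,7) (7,7)
{wNDC, wNDL} → row (5,0) (4,6) (3,4) (7,7) (7,7) (7,7)
{wNWM} → row (0,8) (4,6) (3,4) (0,2) (0,2) (0,2)
{wNWC, wNWL} → row (5,0) (4,6) (3,4) (0,2) (0,2) (0,2)
That's 6 distinct rows out of 24 strategies.

6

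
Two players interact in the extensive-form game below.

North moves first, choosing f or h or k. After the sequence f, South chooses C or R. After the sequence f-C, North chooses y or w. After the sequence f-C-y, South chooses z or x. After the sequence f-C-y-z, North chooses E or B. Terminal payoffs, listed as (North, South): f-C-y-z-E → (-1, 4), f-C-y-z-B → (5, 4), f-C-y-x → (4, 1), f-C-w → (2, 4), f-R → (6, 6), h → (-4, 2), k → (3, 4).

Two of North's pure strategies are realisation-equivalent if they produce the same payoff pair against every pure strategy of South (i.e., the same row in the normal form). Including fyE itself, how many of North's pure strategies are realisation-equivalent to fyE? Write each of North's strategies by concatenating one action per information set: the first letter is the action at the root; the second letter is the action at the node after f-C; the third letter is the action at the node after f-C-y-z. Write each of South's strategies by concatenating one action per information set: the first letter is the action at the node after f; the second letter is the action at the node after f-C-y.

1

Row for fyE (columns Cz, Cx, Rz, Rx): (-1,4) (4,1) (6,6) (6,6).
Every one of North's information sets is on the play path for some reply by South when North follows fyE.
Changing the action at any of them therefore changes at least one column, so only fyE itself gives this row.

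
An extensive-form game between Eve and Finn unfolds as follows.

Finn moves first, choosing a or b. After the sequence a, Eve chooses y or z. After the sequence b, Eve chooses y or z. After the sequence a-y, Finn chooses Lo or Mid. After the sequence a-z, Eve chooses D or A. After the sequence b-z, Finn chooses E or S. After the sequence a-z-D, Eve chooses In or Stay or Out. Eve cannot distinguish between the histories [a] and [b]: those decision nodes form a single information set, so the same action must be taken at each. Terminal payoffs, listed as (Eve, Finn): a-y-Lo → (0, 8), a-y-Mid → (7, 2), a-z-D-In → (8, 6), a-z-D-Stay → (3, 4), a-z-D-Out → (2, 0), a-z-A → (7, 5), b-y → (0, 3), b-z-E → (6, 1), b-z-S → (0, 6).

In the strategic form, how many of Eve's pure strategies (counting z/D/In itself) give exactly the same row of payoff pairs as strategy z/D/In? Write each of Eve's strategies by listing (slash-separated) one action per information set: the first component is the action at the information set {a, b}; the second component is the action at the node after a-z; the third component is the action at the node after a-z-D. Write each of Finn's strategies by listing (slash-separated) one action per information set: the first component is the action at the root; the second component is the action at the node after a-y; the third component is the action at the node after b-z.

Row for z/D/In (columns a/Lo/E, a/Lo/S, a/Mid/E, a/Mid/S, b/Lo/E, b/Lo/S, b/Mid/E, b/Mid/S): (8,6) (8,6) (8,6) (8,6) (6,1) (0,6) (6,1) (0,6).
Every one of Eve's information sets is on the play path for some reply by Finn when Eve follows z/D/In.
Changing the action at any of them therefore changes at least one column, so only z/D/In itself gives this row.

1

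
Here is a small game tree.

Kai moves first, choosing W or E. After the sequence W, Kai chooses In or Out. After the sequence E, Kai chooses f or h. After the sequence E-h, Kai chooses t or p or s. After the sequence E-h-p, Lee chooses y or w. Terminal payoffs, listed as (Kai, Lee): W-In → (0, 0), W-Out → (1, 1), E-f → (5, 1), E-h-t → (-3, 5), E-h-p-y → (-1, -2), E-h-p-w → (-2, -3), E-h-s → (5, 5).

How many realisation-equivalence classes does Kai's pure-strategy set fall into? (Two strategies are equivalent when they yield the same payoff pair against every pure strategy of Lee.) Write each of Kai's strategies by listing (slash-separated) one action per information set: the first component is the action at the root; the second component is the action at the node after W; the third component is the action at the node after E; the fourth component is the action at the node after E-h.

6

Kai has 24 pure strategies: W/In/f/t, W/In/f/p, W/In/f/s, W/In/h/t, W/In/h/p, W/In/h/s, W/Out/f/t, W/Out/f/p, W/Out/f/s, W/Out/h/t, W/Out/h/p, W/Out/h/s, E/In/f/t, E/In/f/p, E/In/f/s, E/In/h/t, E/In/h/p, E/In/h/s, E/Out/f/t, E/Out/f/p, E/Out/f/s, E/Out/h/t, E/Out/h/p, E/Out/h/s. Columns: y, w.
{W/In/f/t, W/In/f/p, W/In/f/s, W/In/h/t, W/In/h/p, W/In/h/s} → row (0,0) (0,0)
{W/Out/f/t, W/Out/f/p, W/Out/f/s, W/Out/h/t, W/Out/h/p, W/Out/h/s} → row (1,1) (1,1)
{E/In/f/t, E/In/f/p, E/In/f/s, E/Out/f/t, E/Out/f/p, E/Out/f/s} → row (5,1) (5,1)
{E/In/h/t, E/Out/h/t} → row (-3,5) (-3,5)
{E/In/h/p, E/Out/h/p} → row (-1,-2) (-2,-3)
{E/In/h/s, E/Out/h/s} → row (5,5) (5,5)
That's 6 distinct rows out of 24 strategies.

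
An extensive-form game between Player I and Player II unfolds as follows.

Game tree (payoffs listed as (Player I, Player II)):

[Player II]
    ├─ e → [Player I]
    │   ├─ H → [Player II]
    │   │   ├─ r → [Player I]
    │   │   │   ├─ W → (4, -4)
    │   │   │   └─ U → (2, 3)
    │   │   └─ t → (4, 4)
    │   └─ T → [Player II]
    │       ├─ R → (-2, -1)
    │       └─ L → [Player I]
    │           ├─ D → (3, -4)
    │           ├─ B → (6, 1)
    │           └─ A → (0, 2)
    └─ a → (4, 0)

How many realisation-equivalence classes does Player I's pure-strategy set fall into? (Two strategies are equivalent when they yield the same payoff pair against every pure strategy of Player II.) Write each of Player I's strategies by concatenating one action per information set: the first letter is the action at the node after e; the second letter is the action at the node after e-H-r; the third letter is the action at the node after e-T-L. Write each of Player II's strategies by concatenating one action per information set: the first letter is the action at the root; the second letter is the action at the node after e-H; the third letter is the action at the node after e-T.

Player I has 12 pure strategies: HWD, HWB, HWA, HUD, HUB, HUA, TWD, TWB, TWA, TUD, TUB, TUA. Columns: erR, erL, etR, etL, arR, arL, atR, atL.
{HWD, HWB, HWA} → row (4,-4) (4,-4) (4,4) (4,4) (4,0) (4,0) (4,0) (4,0)
{HUD, HUB, HUA} → row (2,3) (2,3) (4,4) (4,4) (4,0) (4,0) (4,0) (4,0)
{TWD, TUD} → row (-2,-1) (3,-4) (-2,-1) (3,-4) (4,0) (4,0) (4,0) (4,0)
{TWB, TUB} → row (-2,-1) (6,1) (-2,-1) (6,1) (4,0) (4,0) (4,0) (4,0)
{TWA, TUA} → row (-2,-1) (0,2) (-2,-1) (0,2) (4,0) (4,0) (4,0) (4,0)
That's 5 distinct rows out of 12 strategies.

5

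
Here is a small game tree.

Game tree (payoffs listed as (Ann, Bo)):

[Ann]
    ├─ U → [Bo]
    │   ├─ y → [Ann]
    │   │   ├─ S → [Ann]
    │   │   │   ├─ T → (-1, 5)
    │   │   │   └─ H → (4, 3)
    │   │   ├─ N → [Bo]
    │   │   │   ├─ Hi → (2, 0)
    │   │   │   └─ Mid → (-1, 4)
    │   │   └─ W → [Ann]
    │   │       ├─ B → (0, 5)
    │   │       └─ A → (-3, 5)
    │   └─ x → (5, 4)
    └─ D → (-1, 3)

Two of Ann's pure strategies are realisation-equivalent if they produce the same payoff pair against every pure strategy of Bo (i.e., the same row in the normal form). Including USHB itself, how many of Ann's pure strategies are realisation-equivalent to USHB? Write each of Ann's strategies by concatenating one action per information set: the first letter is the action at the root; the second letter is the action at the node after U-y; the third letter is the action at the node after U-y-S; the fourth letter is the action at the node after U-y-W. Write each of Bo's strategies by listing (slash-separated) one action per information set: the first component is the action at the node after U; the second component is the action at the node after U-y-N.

Row for USHB (columns y/Hi, y/Mid, x/Hi, x/Mid): (4,3) (4,3) (5,4) (5,4).
Under USHB, Ann's choice at the node after U-y-W can never be reached regardless of what Bo does, so varying those choices leaves every outcome unchanged.
Holding the reachable choices fixed and varying the unreachable one freely already gives 2 equivalent strategies.
No other strategy reproduces this row, so those 2 are the full class: USHB, USHA.

2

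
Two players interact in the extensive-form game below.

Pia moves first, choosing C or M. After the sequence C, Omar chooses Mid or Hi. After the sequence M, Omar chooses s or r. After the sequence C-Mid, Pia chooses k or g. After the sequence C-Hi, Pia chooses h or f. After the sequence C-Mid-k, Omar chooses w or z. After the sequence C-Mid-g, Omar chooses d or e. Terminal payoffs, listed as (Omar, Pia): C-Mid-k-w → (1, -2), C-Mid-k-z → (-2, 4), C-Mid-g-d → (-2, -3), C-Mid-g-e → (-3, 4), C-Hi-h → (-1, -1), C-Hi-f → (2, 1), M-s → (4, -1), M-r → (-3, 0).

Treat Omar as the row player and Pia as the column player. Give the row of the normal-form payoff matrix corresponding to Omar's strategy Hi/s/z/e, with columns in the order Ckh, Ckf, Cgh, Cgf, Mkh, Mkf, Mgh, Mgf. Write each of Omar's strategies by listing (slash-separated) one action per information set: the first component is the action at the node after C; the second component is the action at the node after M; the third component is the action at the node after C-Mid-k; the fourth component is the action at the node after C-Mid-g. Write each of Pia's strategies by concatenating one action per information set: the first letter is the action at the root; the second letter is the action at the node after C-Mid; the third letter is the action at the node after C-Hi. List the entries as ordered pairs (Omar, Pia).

(-1,-1) (2,1) (-1,-1) (2,1) (4,-1) (4,-1) (4,-1) (4,-1)

vs Ckh: Pia plays C → Omar plays Hi at [C] → Pia plays h at [C-Hi] → (-1, -1)
vs Ckf: Pia plays C → Omar plays Hi at [C] → Pia plays f at [C-Hi] → (2, 1)
vs Cgh: Pia plays C → Omar plays Hi at [C] → Pia plays h at [C-Hi] → (-1, -1)
vs Cgf: Pia plays C → Omar plays Hi at [C] → Pia plays f at [C-Hi] → (2, 1)
vs Mkh: Pia plays M → Omar plays s at [M] → (4, -1)
vs Mkf: Pia plays M → Omar plays s at [M] → (4, -1)
vs Mgh: Pia plays M → Omar plays s at [M] → (4, -1)
vs Mgf: Pia plays M → Omar plays s at [M] → (4, -1)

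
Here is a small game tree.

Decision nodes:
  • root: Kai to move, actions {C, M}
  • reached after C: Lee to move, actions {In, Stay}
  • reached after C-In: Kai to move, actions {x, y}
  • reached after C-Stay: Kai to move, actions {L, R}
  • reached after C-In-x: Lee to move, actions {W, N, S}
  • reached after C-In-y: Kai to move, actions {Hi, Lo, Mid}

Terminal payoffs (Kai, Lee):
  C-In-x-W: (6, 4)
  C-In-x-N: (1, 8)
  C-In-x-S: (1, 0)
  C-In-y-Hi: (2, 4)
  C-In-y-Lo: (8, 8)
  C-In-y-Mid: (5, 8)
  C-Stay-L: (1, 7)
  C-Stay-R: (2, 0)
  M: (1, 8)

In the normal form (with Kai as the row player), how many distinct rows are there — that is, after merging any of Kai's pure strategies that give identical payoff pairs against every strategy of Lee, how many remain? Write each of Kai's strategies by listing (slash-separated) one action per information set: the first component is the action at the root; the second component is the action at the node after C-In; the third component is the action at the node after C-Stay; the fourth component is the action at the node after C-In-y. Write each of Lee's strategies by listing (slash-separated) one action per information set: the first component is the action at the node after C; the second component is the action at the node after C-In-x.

Kai has 24 pure strategies: C/x/L/Hi, C/x/L/Lo, C/x/L/Mid, C/x/R/Hi, C/x/R/Lo, C/x/R/Mid, C/y/L/Hi, C/y/L/Lo, C/y/L/Mid, C/y/R/Hi, C/y/R/Lo, C/y/R/Mid, M/x/L/Hi, M/x/L/Lo, M/x/L/Mid, M/x/R/Hi, M/x/R/Lo, M/x/R/Mid, M/y/L/Hi, M/y/L/Lo, M/y/L/Mid, M/y/R/Hi, M/y/R/Lo, M/y/R/Mid. Columns: In/W, In/N, In/S, Stay/W, Stay/N, Stay/S.
{C/x/L/Hi, C/x/L/Lo, C/x/L/Mid} → row (6,4) (1,8) (1,0) (1,7) (1,7) (1,7)
{C/x/R/Hi, C/x/R/Lo, C/x/R/Mid} → row (6,4) (1,8) (1,0) (2,0) (2,0) (2,0)
{C/y/L/Hi} → row (2,4) (2,4) (2,4) (1,7) (1,7) (1,7)
{C/y/L/Lo} → row (8,8) (8,8) (8,8) (1,7) (1,7) (1,7)
{C/y/L/Mid} → row (5,8) (5,8) (5,8) (1,7) (1,7) (1,7)
{C/y/R/Hi} → row (2,4) (2,4) (2,4) (2,0) (2,0) (2,0)
{C/y/R/Lo} → row (8,8) (8,8) (8,8) (2,0) (2,0) (2,0)
{C/y/R/Mid} → row (5,8) (5,8) (5,8) (2,0) (2,0) (2,0)
{M/x/L/Hi, M/x/L/Lo, M/x/L/Mid, M/x/R/Hi, M/x/R/Lo, M/x/R/Mid, M/y/L/Hi, M/y/L/Lo, M/y/L/Mid, M/y/R/Hi, M/y/R/Lo, M/y/R/Mid} → row (1,8) (1,8) (1,8) (1,8) (1,8) (1,8)
That's 9 distinct rows out of 24 strategies.

9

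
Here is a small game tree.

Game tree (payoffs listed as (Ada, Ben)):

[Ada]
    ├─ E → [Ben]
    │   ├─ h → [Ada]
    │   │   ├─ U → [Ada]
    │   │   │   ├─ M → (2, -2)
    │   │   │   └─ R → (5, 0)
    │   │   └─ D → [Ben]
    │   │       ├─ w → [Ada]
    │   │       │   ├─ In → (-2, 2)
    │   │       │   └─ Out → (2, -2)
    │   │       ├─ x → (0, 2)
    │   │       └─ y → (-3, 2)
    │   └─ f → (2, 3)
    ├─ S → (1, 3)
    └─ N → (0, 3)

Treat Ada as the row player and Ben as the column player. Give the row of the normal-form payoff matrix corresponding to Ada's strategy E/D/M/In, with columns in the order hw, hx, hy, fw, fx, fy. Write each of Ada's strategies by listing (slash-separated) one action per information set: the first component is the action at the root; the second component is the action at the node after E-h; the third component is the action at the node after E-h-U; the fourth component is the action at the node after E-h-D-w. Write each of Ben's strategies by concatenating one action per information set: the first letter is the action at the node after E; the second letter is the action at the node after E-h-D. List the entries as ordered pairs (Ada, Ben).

(-2,2) (0,2) (-3,2) (2,3) (2,3) (2,3)

vs hw: Ada plays E → Ben plays h at [E] → Ada plays D at [E-h] → Ben plays w at [E-h-D] → Ada plays In at [E-h-D-w] → (-2, 2)
vs hx: Ada plays E → Ben plays h at [E] → Ada plays D at [E-h] → Ben plays x at [E-h-D] → (0, 2)
vs hy: Ada plays E → Ben plays h at [E] → Ada plays D at [E-h] → Ben plays y at [E-h-D] → (-3, 2)
vs fw: Ada plays E → Ben plays f at [E] → (2, 3)
vs fx: Ada plays E → Ben plays f at [E] → (2, 3)
vs fy: Ada plays E → Ben plays f at [E] → (2, 3)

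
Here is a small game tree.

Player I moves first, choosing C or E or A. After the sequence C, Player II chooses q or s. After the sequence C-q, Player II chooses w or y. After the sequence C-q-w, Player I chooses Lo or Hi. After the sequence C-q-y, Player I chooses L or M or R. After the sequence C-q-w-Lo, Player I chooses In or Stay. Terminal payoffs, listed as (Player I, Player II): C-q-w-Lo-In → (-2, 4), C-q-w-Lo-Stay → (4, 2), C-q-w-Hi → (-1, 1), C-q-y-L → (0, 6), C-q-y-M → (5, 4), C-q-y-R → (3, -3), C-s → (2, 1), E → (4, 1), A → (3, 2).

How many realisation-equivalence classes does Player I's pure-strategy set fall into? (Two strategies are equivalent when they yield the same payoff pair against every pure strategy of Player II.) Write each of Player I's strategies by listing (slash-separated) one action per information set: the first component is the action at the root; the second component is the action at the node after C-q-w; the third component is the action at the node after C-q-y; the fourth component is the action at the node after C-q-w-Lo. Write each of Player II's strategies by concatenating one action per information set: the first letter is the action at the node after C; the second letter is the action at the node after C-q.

Player I has 36 pure strategies: C/Lo/L/In, C/Lo/L/Stay, C/Lo/M/In, C/Lo/M/Stay, C/Lo/R/In, C/Lo/R/Stay, C/Hi/L/In, C/Hi/L/Stay, C/Hi/M/In, C/Hi/M/Stay, C/Hi/R/In, C/Hi/R/Stay, E/Lo/L/In, E/Lo/L/Stay, E/Lo/M/In, E/Lo/M/Stay, E/Lo/R/In, E/Lo/R/Stay, E/Hi/L/In, E/Hi/L/Stay, E/Hi/M/In, E/Hi/M/Stay, E/Hi/R/In, E/Hi/R/Stay, A/Lo/L/In, A/Lo/L/Stay, A/Lo/M/In, A/Lo/M/Stay, A/Lo/R/In, A/Lo/R/Stay, A/Hi/L/In, A/Hi/L/Stay, A/Hi/M/In, A/Hi/M/Stay, A/Hi/R/In, A/Hi/R/Stay. Columns: qw, qy, sw, sy.
{C/Lo/L/In} → row (-2,4) (0,6) (2,1) (2,1)
{C/Lo/L/Stay} → row (4,2) (0,6) (2,1) (2,1)
{C/Lo/M/In} → row (-2,4) (5,4) (2,1) (2,1)
{C/Lo/M/Stay} → row (4,2) (5,4) (2,1) (2,1)
{C/Lo/R/In} → row (-2,4) (3,-3) (2,1) (2,1)
{C/Lo/R/Stay} → row (4,2) (3,-3) (2,1) (2,1)
{C/Hi/L/In, C/Hi/L/Stay} → row (-1,1) (0,6) (2,1) (2,1)
{C/Hi/M/In, C/Hi/M/Stay} → row (-1,1) (5,4) (2,1) (2,1)
{C/Hi/R/In, C/Hi/R/Stay} → row (-1,1) (3,-3) (2,1) (2,1)
{E/Lo/L/In, E/Lo/L/Stay, E/Lo/M/In, E/Lo/M/Stay, E/Lo/R/In, E/Lo/R/Stay, E/Hi/L/In, E/Hi/L/Stay, E/Hi/M/In, E/Hi/M/Stay, E/Hi/R/In, E/Hi/R/Stay} → row (4,1) (4,1) (4,1) (4,1)
{A/Lo/L/In, A/Lo/L/Stay, A/Lo/M/In, A/Lo/M/Stay, A/Lo/R/In, A/Lo/R/Stay, A/Hi/L/In, A/Hi/L/Stay, A/Hi/M/In, A/Hi/M/Stay, A/Hi/R/In, A/Hi/R/Stay} → row (3,2) (3,2) (3,2) (3,2)
That's 11 distinct rows out of 36 strategies.

11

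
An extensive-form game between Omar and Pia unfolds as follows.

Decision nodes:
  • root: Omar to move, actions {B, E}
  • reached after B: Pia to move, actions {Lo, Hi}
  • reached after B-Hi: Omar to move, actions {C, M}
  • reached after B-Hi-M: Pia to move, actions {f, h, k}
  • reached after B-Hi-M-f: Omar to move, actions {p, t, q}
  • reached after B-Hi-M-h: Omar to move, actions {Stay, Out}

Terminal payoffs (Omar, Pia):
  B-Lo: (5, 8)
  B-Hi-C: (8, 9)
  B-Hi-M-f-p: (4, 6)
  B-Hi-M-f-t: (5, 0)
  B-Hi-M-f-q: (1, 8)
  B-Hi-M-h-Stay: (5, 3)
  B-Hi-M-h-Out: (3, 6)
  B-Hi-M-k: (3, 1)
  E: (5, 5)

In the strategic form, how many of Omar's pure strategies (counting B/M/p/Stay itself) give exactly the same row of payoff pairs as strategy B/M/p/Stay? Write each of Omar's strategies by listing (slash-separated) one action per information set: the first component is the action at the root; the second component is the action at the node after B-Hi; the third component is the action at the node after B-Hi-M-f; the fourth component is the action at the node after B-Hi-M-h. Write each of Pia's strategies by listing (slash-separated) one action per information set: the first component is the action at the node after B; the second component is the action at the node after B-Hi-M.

Row for B/M/p/Stay (columns Lo/f, Lo/h, Lo/k, Hi/f, Hi/h, Hi/k): (5,8) (5,8) (5,8) (4,6) (5,3) (3,1).
Every one of Omar's information sets is on the play path for some reply by Pia when Omar follows B/M/p/Stay.
Changing the action at any of them therefore changes at least one column, so only B/M/p/Stay itself gives this row.

1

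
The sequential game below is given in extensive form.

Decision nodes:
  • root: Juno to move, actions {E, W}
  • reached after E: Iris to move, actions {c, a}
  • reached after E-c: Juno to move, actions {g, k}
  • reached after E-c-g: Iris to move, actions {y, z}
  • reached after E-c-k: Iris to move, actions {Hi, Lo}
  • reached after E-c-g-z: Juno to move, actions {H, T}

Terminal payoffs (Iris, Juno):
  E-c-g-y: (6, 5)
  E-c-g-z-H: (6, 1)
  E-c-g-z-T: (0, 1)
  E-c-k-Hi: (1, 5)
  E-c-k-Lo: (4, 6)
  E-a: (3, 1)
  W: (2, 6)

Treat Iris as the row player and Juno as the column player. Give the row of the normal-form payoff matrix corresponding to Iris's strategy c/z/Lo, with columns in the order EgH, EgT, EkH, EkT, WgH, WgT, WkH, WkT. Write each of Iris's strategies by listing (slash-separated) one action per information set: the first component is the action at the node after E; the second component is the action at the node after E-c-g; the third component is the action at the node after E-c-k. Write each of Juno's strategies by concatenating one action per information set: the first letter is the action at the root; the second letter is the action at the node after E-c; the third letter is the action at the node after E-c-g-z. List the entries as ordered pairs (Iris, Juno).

(6,1) (0,1) (4,6) (4,6) (2,6) (2,6) (2,6) (2,6)

vs EgH: Juno plays E → Iris plays c at [E] → Juno plays g at [E-c] → Iris plays z at [E-c-g] → Juno plays H at [E-c-g-z] → (6, 1)
vs EgT: Juno plays E → Iris plays c at [E] → Juno plays g at [E-c] → Iris plays z at [E-c-g] → Juno plays T at [E-c-g-z] → (0, 1)
vs EkH: Juno plays E → Iris plays c at [E] → Juno plays k at [E-c] → Iris plays Lo at [E-c-k] → (4, 6)
vs EkT: Juno plays E → Iris plays c at [E] → Juno plays k at [E-c] → Iris plays Lo at [E-c-k] → (4, 6)
vs WgH: Juno plays W → (2, 6)
vs WgT: Juno plays W → (2, 6)
vs WkH: Juno plays W → (2, 6)
vs WkT: Juno plays W → (2, 6)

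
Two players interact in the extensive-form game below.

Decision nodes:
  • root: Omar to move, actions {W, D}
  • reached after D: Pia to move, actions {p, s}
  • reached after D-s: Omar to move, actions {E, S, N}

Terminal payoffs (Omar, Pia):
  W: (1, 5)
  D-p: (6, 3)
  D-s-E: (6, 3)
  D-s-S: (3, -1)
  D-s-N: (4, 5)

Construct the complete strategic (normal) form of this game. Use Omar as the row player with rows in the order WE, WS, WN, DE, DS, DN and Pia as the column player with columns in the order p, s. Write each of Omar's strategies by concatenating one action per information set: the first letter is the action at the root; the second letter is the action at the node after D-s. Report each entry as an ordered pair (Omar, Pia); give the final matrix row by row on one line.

Row WE: p→(1,5), s→(1,5)
Row WS: p→(1,5), s→(1,5)
Row WN: p→(1,5), s→(1,5)
Row DE: p→(6,3), s→(6,3)
Row DS: p→(6,3), s→(3,-1)
Row DN: p→(6,3), s→(4,5)

WE: (1,5) (1,5) | WS: (1,5) (1,5) | WN: (1,5) (1,5) | DE: (6,3) (6,3) | DS: (6,3) (3,-1) | DN: (6,3) (4,5)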